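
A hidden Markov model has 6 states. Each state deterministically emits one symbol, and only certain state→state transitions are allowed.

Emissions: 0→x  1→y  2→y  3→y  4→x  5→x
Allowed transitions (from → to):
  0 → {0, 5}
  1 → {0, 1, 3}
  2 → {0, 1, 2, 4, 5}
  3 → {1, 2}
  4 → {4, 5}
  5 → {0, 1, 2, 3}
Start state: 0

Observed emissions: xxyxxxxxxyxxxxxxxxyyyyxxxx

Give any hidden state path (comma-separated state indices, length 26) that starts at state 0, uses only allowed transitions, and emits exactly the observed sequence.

  [0] x  {0,4,5}  => 0  start
  [1] x  {0,4,5}  => 5  0->5 ok
  [2] y  {1,2,3}  => 2  5->2 ok
  [3] x  {0,4,5}  => 4  2->4 ok
  [4] x  {0,4,5}  => 4  4->4 ok
  [5] x  {0,4,5}  => 4  4->4 ok
  [6] x  {0,4,5}  => 4  4->4 ok
  [7] x  {0,4,5}  => 4  4->4 ok
  [8] x  {0,4,5}  => 5  4->5 ok
  [9] y  {1,2,3}  => 1  5->1 ok
  [10] x  {0,4,5}  => 0  1->0 ok
  [11] x  {0,4,5}  => 0  0->0 ok
  [12] x  {0,4,5}  => 5  0->5 ok
  [13] x  {0,4,5}  => 0  5->0 ok
  [14] x  {0,4,5}  => 0  0->0 ok
  [15] x  {0,4,5}  => 0  0->0 ok
  [16] x  {0,4,5}  => 0  0->0 ok
  [17] x  {0,4,5}  => 5  0->5 ok
  [18] y  {1,2,3}  => 3  5->3 ok
  [19] y  {1,2,3}  => 1  3->1 ok
  [20] y  {1,2,3}  => 3  1->3 ok
  [21] y  {1,2,3}  => 1  3->1 ok
  [22] x  {0,4,5}  => 0  1->0 ok
  [23] x  {0,4,5}  => 0  0->0 ok
  [24] x  {0,4,5}  => 0  0->0 ok
  [25] x  {0,4,5}  => 5  0->5 ok

0,5,2,4,4,4,4,4,5,1,0,0,5,0,0,0,0,5,3,1,3,1,0,0,0,5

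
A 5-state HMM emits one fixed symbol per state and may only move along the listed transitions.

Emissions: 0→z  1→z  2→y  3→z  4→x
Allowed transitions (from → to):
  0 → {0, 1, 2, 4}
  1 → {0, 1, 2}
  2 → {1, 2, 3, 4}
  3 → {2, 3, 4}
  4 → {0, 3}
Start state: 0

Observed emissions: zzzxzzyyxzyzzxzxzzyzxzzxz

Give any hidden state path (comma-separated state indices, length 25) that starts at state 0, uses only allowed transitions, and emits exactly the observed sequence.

  pos 0: z in {0,1,3}, choose 0; start
  pos 1: z in {0,1,3}, choose 0; 0->0 ok
  pos 2: z in {0,1,3}, choose 0; 0->0 ok
  pos 3: x in {4}, choose 4; 0->4 ok
  pos 4: z in {0,1,3}, choose 0; 4->0 ok
  pos 5: z in {0,1,3}, choose 0; 0->0 ok
  pos 6: y in {2}, choose 2; 0->2 ok
  pos 7: y in {2}, choose 2; 2->2 ok
  pos 8: x in {4}, choose 4; 2->4 ok
  pos 9: z in {0,1,3}, choose 3; 4->3 ok
  pos 10: y in {2}, choose 2; 3->2 ok
  pos 11: z in {0,1,3}, choose 1; 2->1 ok
  pos 12: z in {0,1,3}, choose 0; 1->0 ok
  pos 13: x in {4}, choose 4; 0->4 ok
  pos 14: z in {0,1,3}, choose 3; 4->3 ok
  pos 15: x in {4}, choose 4; 3->4 ok
  pos 16: z in {0,1,3}, choose 0; 4->0 ok
  pos 17: z in {0,1,3}, choose 0; 0->0 ok
  pos 18: y in {2}, choose 2; 0->2 ok
  pos 19: z in {0,1,3}, choose 3; 2->3 ok
  pos 20: x in {4}, choose 4; 3->4 ok
  pos 21: z in {0,1,3}, choose 0; 4->0 ok
  pos 22: z in {0,1,3}, choose 0; 0->0 ok
  pos 23: x in {4}, choose 4; 0->4 ok
  pos 24: z in {0,1,3}, choose 3; 4->3 ok

0,0,0,4,0,0,2,2,4,3,2,1,0,4,3,4,0,0,2,3,4,0,0,4,3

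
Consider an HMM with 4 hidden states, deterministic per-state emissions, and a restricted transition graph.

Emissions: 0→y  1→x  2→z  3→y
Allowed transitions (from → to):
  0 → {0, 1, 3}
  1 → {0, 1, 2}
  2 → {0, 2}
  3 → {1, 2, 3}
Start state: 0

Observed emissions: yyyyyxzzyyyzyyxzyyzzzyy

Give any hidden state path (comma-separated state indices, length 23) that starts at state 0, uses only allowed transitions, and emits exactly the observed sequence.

  0: obs=y cand={0,3} pick 0 [start]
  1: obs=y cand={0,3} pick 0 [0->0 ok]
  2: obs=y cand={0,3} pick 3 [0->3 ok]
  3: obs=y cand={0,3} pick 3 [3->3 ok]
  4: obs=y cand={0,3} pick 3 [3->3 ok]
  5: obs=x cand={1} pick 1 [3->1 ok]
  6: obs=z cand={2} pick 2 [1->2 ok]
  7: obs=z cand={2} pick 2 [2->2 ok]
  8: obs=y cand={0,3} pick 0 [2->0 ok]
  9: obs=y cand={0,3} pick 0 [0->0 ok]
  10: obs=y cand={0,3} pick 3 [0->3 ok]
  11: obs=z cand={2} pick 2 [3->2 ok]
  12: obs=y cand={0,3} pick 0 [2->0 ok]
  13: obs=y cand={0,3} pick 3 [0->3 ok]
  14: obs=x cand={1} pick 1 [3->1 ok]
  15: obs=z cand={2} pick 2 [1->2 ok]
  16: obs=y cand={0,3} pick 0 [2->0 ok]
  17: obs=y cand={0,3} pick 3 [0->3 ok]
  18: obs=z cand={2} pick 2 [3->2 ok]
  19: obs=z cand={2} pick 2 [2->2 ok]
  20: obs=z cand={2} pick 2 [2->2 ok]
  21: obs=y cand={0,3} pick 0 [2->0 ok]
  22: obs=y cand={0,3} pick 0 [0->0 ok]

0,0,3,3,3,1,2,2,0,0,3,2,0,3,1,2,0,3,2,2,2,0,0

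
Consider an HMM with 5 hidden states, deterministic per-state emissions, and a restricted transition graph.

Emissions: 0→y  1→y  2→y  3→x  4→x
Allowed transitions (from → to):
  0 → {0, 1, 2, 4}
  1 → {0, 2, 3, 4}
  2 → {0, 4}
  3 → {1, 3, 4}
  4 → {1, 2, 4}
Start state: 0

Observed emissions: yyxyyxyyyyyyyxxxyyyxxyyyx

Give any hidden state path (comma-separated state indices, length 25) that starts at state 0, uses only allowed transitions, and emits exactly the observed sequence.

  [0] y  {0,1,2}  => 0  start
  [1] y  {0,1,2}  => 2  0->2 ok
  [2] x  {3,4}  => 4  2->4 ok
  [3] y  {0,1,2}  => 2  4->2 ok
  [4] y  {0,1,2}  => 0  2->0 ok
  [5] x  {3,4}  => 4  0->4 ok
  [6] y  {0,1,2}  => 2  4->2 ok
  [7] y  {0,1,2}  => 0  2->0 ok
  [8] y  {0,1,2}  => 1  0->1 ok
  [9] y  {0,1,2}  => 0  1->0 ok
  [10] y  {0,1,2}  => 1  0->1 ok
  [11] y  {0,1,2}  => 0  1->0 ok
  [12] y  {0,1,2}  => 1  0->1 ok
  [13] x  {3,4}  => 3  1->3 ok
  [14] x  {3,4}  => 4  3->4 ok
  [15] x  {3,4}  => 4  4->4 ok
  [16] y  {0,1,2}  => 1  4->1 ok
  [17] y  {0,1,2}  => 0  1->0 ok
  [18] y  {0,1,2}  => 0  0->0 ok
  [19] x  {3,4}  => 4  0->4 ok
  [20] x  {3,4}  => 4  4->4 ok
  [21] y  {0,1,2}  => 1  4->1 ok
  [22] y  {0,1,2}  => 0  1->0 ok
  [23] y  {0,1,2}  => 1  0->1 ok
  [24] x  {3,4}  => 4  1->4 ok

0,2,4,2,0,4,2,0,1,0,1,0,1,3,4,4,1,0,0,4,4,1,0,1,4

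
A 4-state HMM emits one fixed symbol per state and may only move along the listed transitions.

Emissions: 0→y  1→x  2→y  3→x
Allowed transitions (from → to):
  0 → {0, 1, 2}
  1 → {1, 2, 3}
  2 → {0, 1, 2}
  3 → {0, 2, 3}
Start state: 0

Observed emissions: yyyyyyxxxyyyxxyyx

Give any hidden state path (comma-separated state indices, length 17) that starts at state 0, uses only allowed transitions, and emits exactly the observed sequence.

0,0,2,0,2,0,1,1,3,2,2,2,1,3,2,0,1

  [0] y  {0,2}  => 0  start
  [1] y  {0,2}  => 0  0->0 ok
  [2] y  {0,2}  => 2  0->2 ok
  [3] y  {0,2}  => 0  2->0 ok
  [4] y  {0,2}  => 2  0->2 ok
  [5] y  {0,2}  => 0  2->0 ok
  [6] x  {1,3}  => 1  0->1 ok
  [7] x  {1,3}  => 1  1->1 ok
  [8] x  {1,3}  => 3  1->3 ok
  [9] y  {0,2}  => 2  3->2 ok
  [10] y  {0,2}  => 2  2->2 ok
  [11] y  {0,2}  => 2  2->2 ok
  [12] x  {1,3}  => 1  2->1 ok
  [13] x  {1,3}  => 3  1->3 ok
  [14] y  {0,2}  => 2  3->2 ok
  [15] y  {0,2}  => 0  2->0 ok
  [16] x  {1,3}  => 1  0->1 ok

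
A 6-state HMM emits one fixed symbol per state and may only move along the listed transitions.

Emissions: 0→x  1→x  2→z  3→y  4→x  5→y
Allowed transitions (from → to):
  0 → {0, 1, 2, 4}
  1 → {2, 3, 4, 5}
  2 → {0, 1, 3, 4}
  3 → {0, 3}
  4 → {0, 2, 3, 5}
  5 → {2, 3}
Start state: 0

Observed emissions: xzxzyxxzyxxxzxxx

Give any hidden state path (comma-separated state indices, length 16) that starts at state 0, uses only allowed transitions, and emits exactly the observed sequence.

  t0 'x' -> {0,1,4}, take 0 (start)
  t1 'z' -> {2}, take 2 (0->2 ok)
  t2 'x' -> {0,1,4}, take 1 (2->1 ok)
  t3 'z' -> {2}, take 2 (1->2 ok)
  t4 'y' -> {3,5}, take 3 (2->3 ok)
  t5 'x' -> {0,1,4}, take 0 (3->0 ok)
  t6 'x' -> {0,1,4}, take 1 (0->1 ok)
  t7 'z' -> {2}, take 2 (1->2 ok)
  t8 'y' -> {3,5}, take 3 (2->3 ok)
  t9 'x' -> {0,1,4}, take 0 (3->0 ok)
  t10 'x' -> {0,1,4}, take 0 (0->0 ok)
  t11 'x' -> {0,1,4}, take 4 (0->4 ok)
  t12 'z' -> {2}, take 2 (4->2 ok)
  t13 'x' -> {0,1,4}, take 4 (2->4 ok)
  t14 'x' -> {0,1,4}, take 0 (4->0 ok)
  t15 'x' -> {0,1,4}, take 1 (0->1 ok)

0,2,1,2,3,0,1,2,3,0,0,4,2,4,0,1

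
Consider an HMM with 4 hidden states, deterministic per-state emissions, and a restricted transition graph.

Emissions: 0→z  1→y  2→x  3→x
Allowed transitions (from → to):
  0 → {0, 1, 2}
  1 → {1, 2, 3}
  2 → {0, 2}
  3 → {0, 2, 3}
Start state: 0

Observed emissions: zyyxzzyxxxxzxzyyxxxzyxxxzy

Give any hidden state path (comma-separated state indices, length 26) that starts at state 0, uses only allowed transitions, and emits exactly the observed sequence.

  [0] z  {0}  => 0  start
  [1] y  {1}  => 1  0->1 ok
  [2] y  {1}  => 1  1->1 ok
  [3] x  {2,3}  => 2  1->2 ok
  [4] z  {0}  => 0  2->0 ok
  [5] z  {0}  => 0  0->0 ok
  [6] y  {1}  => 1  0->1 ok
  [7] x  {2,3}  => 3  1->3 ok
  [8] x  {2,3}  => 3  3->3 ok
  [9] x  {2,3}  => 2  3->2 ok
  [10] x  {2,3}  => 2  2->2 ok
  [11] z  {0}  => 0  2->0 ok
  [12] x  {2,3}  => 2  0->2 ok
  [13] z  {0}  => 0  2->0 ok
  [14] y  {1}  => 1  0->1 ok
  [15] y  {1}  => 1  1->1 ok
  [16] x  {2,3}  => 3  1->3 ok
  [17] x  {2,3}  => 3  3->3 ok
  [18] x  {2,3}  => 2  3->2 ok
  [19] z  {0}  => 0  2->0 ok
  [20] y  {1}  => 1  0->1 ok
  [21] x  {2,3}  => 3  1->3 ok
  [22] x  {2,3}  => 3  3->3 ok
  [23] x  {2,3}  => 3  3->3 ok
  [24] z  {0}  => 0  3->0 ok
  [25] y  {1}  => 1  0->1 ok

0,1,1,2,0,0,1,3,3,2,2,0,2,0,1,1,3,3,2,0,1,3,3,3,0,1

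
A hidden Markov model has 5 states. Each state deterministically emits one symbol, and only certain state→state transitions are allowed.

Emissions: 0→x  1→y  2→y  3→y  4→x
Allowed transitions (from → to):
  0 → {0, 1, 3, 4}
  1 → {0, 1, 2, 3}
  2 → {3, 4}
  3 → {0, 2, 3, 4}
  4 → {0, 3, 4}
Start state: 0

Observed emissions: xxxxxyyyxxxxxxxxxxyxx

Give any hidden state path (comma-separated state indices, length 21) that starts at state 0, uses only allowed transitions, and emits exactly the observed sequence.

  [0] x  {0,4}  => 0  start
  [1] x  {0,4}  => 4  0->4 ok
  [2] x  {0,4}  => 4  4->4 ok
  [3] x  {0,4}  => 4  4->4 ok
  [4] x  {0,4}  => 4  4->4 ok
  [5] y  {1,2,3}  => 3  4->3 ok
  [6] y  {1,2,3}  => 2  3->2 ok
  [7] y  {1,2,3}  => 3  2->3 ok
  [8] x  {0,4}  => 0  3->0 ok
  [9] x  {0,4}  => 0  0->0 ok
  [10] x  {0,4}  => 0  0->0 ok
  [11] x  {0,4}  => 0  0->0 ok
  [12] x  {0,4}  => 4  0->4 ok
  [13] x  {0,4}  => 4  4->4 ok
  [14] x  {0,4}  => 0  4->0 ok
  [15] x  {0,4}  => 0  0->0 ok
  [16] x  {0,4}  => 0  0->0 ok
  [17] x  {0,4}  => 0  0->0 ok
  [18] y  {1,2,3}  => 3  0->3 ok
  [19] x  {0,4}  => 4  3->4 ok
  [20] x  {0,4}  => 4  4->4 ok

0,4,4,4,4,3,2,3,0,0,0,0,4,4,0,0,0,0,3,4,4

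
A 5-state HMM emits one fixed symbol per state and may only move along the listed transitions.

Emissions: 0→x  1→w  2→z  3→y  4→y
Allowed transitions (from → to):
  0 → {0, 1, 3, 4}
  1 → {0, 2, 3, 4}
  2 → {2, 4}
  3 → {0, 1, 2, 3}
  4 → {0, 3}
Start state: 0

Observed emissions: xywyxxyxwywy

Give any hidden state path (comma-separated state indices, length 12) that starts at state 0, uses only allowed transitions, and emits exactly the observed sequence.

0,3,1,4,0,0,4,0,1,3,1,4

  pos 0: x in {0}, choose 0; start
  pos 1: y in {3,4}, choose 3; 0->3 ok
  pos 2: w in {1}, choose 1; 3->1 ok
  pos 3: y in {3,4}, choose 4; 1->4 ok
  pos 4: x in {0}, choose 0; 4->0 ok
  pos 5: x in {0}, choose 0; 0->0 ok
  pos 6: y in {3,4}, choose 4; 0->4 ok
  pos 7: x in {0}, choose 0; 4->0 ok
  pos 8: w in {1}, choose 1; 0->1 ok
  pos 9: y in {3,4}, choose 3; 1->3 ok
  pos 10: w in {1}, choose 1; 3->1 ok
  pos 11: y in {3,4}, choose 4; 1->4 ok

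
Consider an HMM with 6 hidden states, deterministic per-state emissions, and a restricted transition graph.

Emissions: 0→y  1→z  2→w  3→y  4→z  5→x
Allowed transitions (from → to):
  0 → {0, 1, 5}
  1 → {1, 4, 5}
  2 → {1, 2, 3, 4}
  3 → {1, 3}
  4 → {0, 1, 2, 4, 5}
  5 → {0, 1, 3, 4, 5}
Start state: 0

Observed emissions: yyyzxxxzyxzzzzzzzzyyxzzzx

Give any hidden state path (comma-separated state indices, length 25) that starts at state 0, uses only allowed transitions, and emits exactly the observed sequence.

  [0] y  {0,3}  => 0  start
  [1] y  {0,3}  => 0  0->0 ok
  [2] y  {0,3}  => 0  0->0 ok
  [3] z  {1,4}  => 1  0->1 ok
  [4] x  {5}  => 5  1->5 ok
  [5] x  {5}  => 5  5->5 ok
  [6] x  {5}  => 5  5->5 ok
  [7] z  {1,4}  => 4  5->4 ok
  [8] y  {0,3}  => 0  4->0 ok
  [9] x  {5}  => 5  0->5 ok
  [10] z  {1,4}  => 4  5->4 ok
  [11] z  {1,4}  => 1  4->1 ok
  [12] z  {1,4}  => 1  1->1 ok
  [13] z  {1,4}  => 1  1->1 ok
  [14] z  {1,4}  => 1  1->1 ok
  [15] z  {1,4}  => 4  1->4 ok
  [16] z  {1,4}  => 1  4->1 ok
  [17] z  {1,4}  => 4  1->4 ok
  [18] y  {0,3}  => 0  4->0 ok
  [19] y  {0,3}  => 0  0->0 ok
  [20] x  {5}  => 5  0->5 ok
  [21] z  {1,4}  => 1  5->1 ok
  [22] z  {1,4}  => 4  1->4 ok
  [23] z  {1,4}  => 1  4->1 ok
  [24] x  {5}  => 5  1->5 ok

0,0,0,1,5,5,5,4,0,5,4,1,1,1,1,4,1,4,0,0,5,1,4,1,5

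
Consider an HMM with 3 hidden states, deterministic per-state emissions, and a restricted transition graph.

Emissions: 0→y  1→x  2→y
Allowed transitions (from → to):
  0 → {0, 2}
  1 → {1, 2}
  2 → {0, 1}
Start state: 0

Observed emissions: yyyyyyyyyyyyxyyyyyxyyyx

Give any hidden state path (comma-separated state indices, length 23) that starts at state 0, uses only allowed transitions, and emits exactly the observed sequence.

0,2,0,0,0,2,0,2,0,2,0,2,1,2,0,0,0,2,1,2,0,2,1

  0: obs=y cand={0,2} pick 0 [start]
  1: obs=y cand={0,2} pick 2 [0->2 ok]
  2: obs=y cand={0,2} pick 0 [2->0 ok]
  3: obs=y cand={0,2} pick 0 [0->0 ok]
  4: obs=y cand={0,2} pick 0 [0->0 ok]
  5: obs=y cand={0,2} pick 2 [0->2 ok]
  6: obs=y cand={0,2} pick 0 [2->0 ok]
  7: obs=y cand={0,2} pick 2 [0->2 ok]
  8: obs=y cand={0,2} pick 0 [2->0 ok]
  9: obs=y cand={0,2} pick 2 [0->2 ok]
  10: obs=y cand={0,2} pick 0 [2->0 ok]
  11: obs=y cand={0,2} pick 2 [0->2 ok]
  12: obs=x cand={1} pick 1 [2->1 ok]
  13: obs=y cand={0,2} pick 2 [1->2 ok]
  14: obs=y cand={0,2} pick 0 [2->0 ok]
  15: obs=y cand={0,2} pick 0 [0->0 ok]
  16: obs=y cand={0,2} pick 0 [0->0 ok]
  17: obs=y cand={0,2} pick 2 [0->2 ok]
  18: obs=x cand={1} pick 1 [2->1 ok]
  19: obs=y cand={0,2} pick 2 [1->2 ok]
  20: obs=y cand={0,2} pick 0 [2->0 ok]
  21: obs=y cand={0,2} pick 2 [0->2 ok]
  22: obs=x cand={1} pick 1 [2->1 ok]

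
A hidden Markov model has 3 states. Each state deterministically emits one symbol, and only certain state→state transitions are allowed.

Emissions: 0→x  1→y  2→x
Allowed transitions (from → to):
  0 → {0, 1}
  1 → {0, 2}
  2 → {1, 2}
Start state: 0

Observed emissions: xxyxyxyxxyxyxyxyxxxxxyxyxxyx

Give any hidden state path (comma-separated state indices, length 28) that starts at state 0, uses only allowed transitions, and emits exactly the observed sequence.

0,0,1,2,1,0,1,0,0,1,2,1,2,1,2,1,0,0,0,0,0,1,2,1,2,2,1,0

  pos 0: x in {0,2}, choose 0; start
  pos 1: x in {0,2}, choose 0; 0->0 ok
  pos 2: y in {1}, choose 1; 0->1 ok
  pos 3: x in {0,2}, choose 2; 1->2 ok
  pos 4: y in {1}, choose 1; 2->1 ok
  pos 5: x in {0,2}, choose 0; 1->0 ok
  pos 6: y in {1}, choose 1; 0->1 ok
  pos 7: x in {0,2}, choose 0; 1->0 ok
  pos 8: x in {0,2}, choose 0; 0->0 ok
  pos 9: y in {1}, choose 1; 0->1 ok
  pos 10: x in {0,2}, choose 2; 1->2 ok
  pos 11: y in {1}, choose 1; 2->1 ok
  pos 12: x in {0,2}, choose 2; 1->2 ok
  pos 13: y in {1}, choose 1; 2->1 ok
  pos 14: x in {0,2}, choose 2; 1->2 ok
  pos 15: y in {1}, choose 1; 2->1 ok
  pos 16: x in {0,2}, choose 0; 1->0 ok
  pos 17: x in {0,2}, choose 0; 0->0 ok
  pos 18: x in {0,2}, choose 0; 0->0 ok
  pos 19: x in {0,2}, choose 0; 0->0 ok
  pos 20: x in {0,2}, choose 0; 0->0 ok
  pos 21: y in {1}, choose 1; 0->1 ok
  pos 22: x in {0,2}, choose 2; 1->2 ok
  pos 23: y in {1}, choose 1; 2->1 ok
  pos 24: x in {0,2}, choose 2; 1->2 ok
  pos 25: x in {0,2}, choose 2; 2->2 ok
  pos 26: y in {1}, choose 1; 2->1 ok
  pos 27: x in {0,2}, choose 0; 1->0 ok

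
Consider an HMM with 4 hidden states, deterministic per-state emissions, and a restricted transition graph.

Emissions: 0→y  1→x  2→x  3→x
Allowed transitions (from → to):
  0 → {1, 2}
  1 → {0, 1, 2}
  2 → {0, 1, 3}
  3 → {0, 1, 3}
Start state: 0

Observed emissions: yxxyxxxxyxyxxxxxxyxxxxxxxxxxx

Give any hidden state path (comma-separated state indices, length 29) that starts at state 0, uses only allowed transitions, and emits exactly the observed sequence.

  [0] y  {0}  => 0  start
  [1] x  {1,2,3}  => 2  0->2 ok
  [2] x  {1,2,3}  => 1  2->1 ok
  [3] y  {0}  => 0  1->0 ok
  [4] x  {1,2,3}  => 1  0->1 ok
  [5] x  {1,2,3}  => 1  1->1 ok
  [6] x  {1,2,3}  => 1  1->1 ok
  [7] x  {1,2,3}  => 2  1->2 ok
  [8] y  {0}  => 0  2->0 ok
  [9] x  {1,2,3}  => 2  0->2 ok
  [10] y  {0}  => 0  2->0 ok
  [11] x  {1,2,3}  => 2  0->2 ok
  [12] x  {1,2,3}  => 3  2->3 ok
  [13] x  {1,2,3}  => 1  3->1 ok
  [14] x  {1,2,3}  => 2  1->2 ok
  [15] x  {1,2,3}  => 3  2->3 ok
  [16] x  {1,2,3}  => 1  3->1 ok
  [17] y  {0}  => 0  1->0 ok
  [18] x  {1,2,3}  => 2  0->2 ok
  [19] x  {1,2,3}  => 1  2->1 ok
  [20] x  {1,2,3}  => 1  1->1 ok
  [21] x  {1,2,3}  => 2  1->2 ok
  [22] x  {1,2,3}  => 3  2->3 ok
  [23] x  {1,2,3}  => 3  3->3 ok
  [24] x  {1,2,3}  => 1  3->1 ok
  [25] x  {1,2,3}  => 2  1->2 ok
  [26] x  {1,2,3}  => 1  2->1 ok
  [27] x  {1,2,3}  => 1  1->1 ok
  [28] x  {1,2,3}  => 2  1->2 ok

0,2,1,0,1,1,1,2,0,2,0,2,3,1,2,3,1,0,2,1,1,2,3,3,1,2,1,1,2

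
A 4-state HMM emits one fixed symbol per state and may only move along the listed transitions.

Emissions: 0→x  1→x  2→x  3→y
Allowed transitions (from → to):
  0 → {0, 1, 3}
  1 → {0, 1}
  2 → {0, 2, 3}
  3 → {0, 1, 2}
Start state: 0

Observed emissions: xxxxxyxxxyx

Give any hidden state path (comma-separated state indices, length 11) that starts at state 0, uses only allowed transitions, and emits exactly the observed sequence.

  [0] x  {0,1,2}  => 0  start
  [1] x  {0,1,2}  => 0  0->0 ok
  [2] x  {0,1,2}  => 1  0->1 ok
  [3] x  {0,1,2}  => 1  1->1 ok
  [4] x  {0,1,2}  => 0  1->0 ok
  [5] y  {3}  => 3  0->3 ok
  [6] x  {0,1,2}  => 2  3->2 ok
  [7] x  {0,1,2}  => 0  2->0 ok
  [8] x  {0,1,2}  => 0  0->0 ok
  [9] y  {3}  => 3  0->3 ok
  [10] x  {0,1,2}  => 1  3->1 ok

0,0,1,1,0,3,2,0,0,3,1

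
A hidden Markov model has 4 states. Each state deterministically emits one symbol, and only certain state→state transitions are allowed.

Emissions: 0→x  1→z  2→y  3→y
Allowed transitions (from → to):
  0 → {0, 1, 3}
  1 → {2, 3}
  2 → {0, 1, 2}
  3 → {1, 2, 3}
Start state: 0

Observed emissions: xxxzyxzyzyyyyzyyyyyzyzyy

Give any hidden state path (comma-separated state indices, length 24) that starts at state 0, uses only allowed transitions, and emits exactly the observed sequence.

0,0,0,1,2,0,1,2,1,3,3,2,2,1,3,2,2,2,2,1,3,1,3,2

  [0] x  {0}  => 0  start
  [1] x  {0}  => 0  0->0 ok
  [2] x  {0}  => 0  0->0 ok
  [3] z  {1}  => 1  0->1 ok
  [4] y  {2,3}  => 2  1->2 ok
  [5] x  {0}  => 0  2->0 ok
  [6] z  {1}  => 1  0->1 ok
  [7] y  {2,3}  => 2  1->2 ok
  [8] z  {1}  => 1  2->1 ok
  [9] y  {2,3}  => 3  1->3 ok
  [10] y  {2,3}  => 3  3->3 ok
  [11] y  {2,3}  => 2  3->2 ok
  [12] y  {2,3}  => 2  2->2 ok
  [13] z  {1}  => 1  2->1 ok
  [14] y  {2,3}  => 3  1->3 ok
  [15] y  {2,3}  => 2  3->2 ok
  [16] y  {2,3}  => 2  2->2 ok
  [17] y  {2,3}  => 2  2->2 ok
  [18] y  {2,3}  => 2  2->2 ok
  [19] z  {1}  => 1  2->1 ok
  [20] y  {2,3}  => 3  1->3 ok
  [21] z  {1}  => 1  3->1 ok
  [22] y  {2,3}  => 3  1->3 ok
  [23] y  {2,3}  => 2  3->2 ok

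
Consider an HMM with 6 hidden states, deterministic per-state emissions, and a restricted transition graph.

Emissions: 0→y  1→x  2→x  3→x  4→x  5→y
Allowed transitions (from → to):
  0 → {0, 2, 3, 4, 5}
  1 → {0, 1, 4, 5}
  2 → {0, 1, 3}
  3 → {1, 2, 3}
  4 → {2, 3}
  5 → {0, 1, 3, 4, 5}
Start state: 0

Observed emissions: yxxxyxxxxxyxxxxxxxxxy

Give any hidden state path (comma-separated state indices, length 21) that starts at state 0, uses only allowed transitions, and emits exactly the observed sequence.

0,2,3,1,5,1,1,4,3,2,0,3,3,2,1,4,3,2,3,2,0

  0: obs=y cand={0,5} pick 0 [start]
  1: obs=x cand={1,2,3,4} pick 2 [0->2 ok]
  2: obs=x cand={1,2,3,4} pick 3 [2->3 ok]
  3: obs=x cand={1,2,3,4} pick 1 [3->1 ok]
  4: obs=y cand={0,5} pick 5 [1->5 ok]
  5: obs=x cand={1,2,3,4} pick 1 [5->1 ok]
  6: obs=x cand={1,2,3,4} pick 1 [1->1 ok]
  7: obs=x cand={1,2,3,4} pick 4 [1->4 ok]
  8: obs=x cand={1,2,3,4} pick 3 [4->3 ok]
  9: obs=x cand={1,2,3,4} pick 2 [3->2 ok]
  10: obs=y cand={0,5} pick 0 [2->0 ok]
  11: obs=x cand={1,2,3,4} pick 3 [0->3 ok]
  12: obs=x cand={1,2,3,4} pick 3 [3->3 ok]
  13: obs=x cand={1,2,3,4} pick 2 [3->2 ok]
  14: obs=x cand={1,2,3,4} pick 1 [2->1 ok]
  15: obs=x cand={1,2,3,4} pick 4 [1->4 ok]
  16: obs=x cand={1,2,3,4} pick 3 [4->3 ok]
  17: obs=x cand={1,2,3,4} pick 2 [3->2 ok]
  18: obs=x cand={1,2,3,4} pick 3 [2->3 ok]
  19: obs=x cand={1,2,3,4} pick 2 [3->2 ok]
  20: obs=y cand={0,5} pick 0 [2->0 ok]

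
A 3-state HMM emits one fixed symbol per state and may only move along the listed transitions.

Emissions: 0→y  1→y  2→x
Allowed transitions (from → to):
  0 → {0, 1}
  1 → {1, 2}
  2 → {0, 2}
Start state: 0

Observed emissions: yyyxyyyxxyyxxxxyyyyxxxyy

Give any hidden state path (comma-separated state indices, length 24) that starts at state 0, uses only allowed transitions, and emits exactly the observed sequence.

  pos 0: y in {0,1}, choose 0; start
  pos 1: y in {0,1}, choose 0; 0->0 ok
  pos 2: y in {0,1}, choose 1; 0->1 ok
  pos 3: x in {2}, choose 2; 1->2 ok
  pos 4: y in {0,1}, choose 0; 2->0 ok
  pos 5: y in {0,1}, choose 1; 0->1 ok
  pos 6: y in {0,1}, choose 1; 1->1 ok
  pos 7: x in {2}, choose 2; 1->2 ok
  pos 8: x in {2}, choose 2; 2->2 ok
  pos 9: y in {0,1}, choose 0; 2->0 ok
  pos 10: y in {0,1}, choose 1; 0->1 ok
  pos 11: x in {2}, choose 2; 1->2 ok
  pos 12: x in {2}, choose 2; 2->2 ok
  pos 13: x in {2}, choose 2; 2->2 ok
  pos 14: x in {2}, choose 2; 2->2 ok
  pos 15: y in {0,1}, choose 0; 2->0 ok
  pos 16: y in {0,1}, choose 0; 0->0 ok
  pos 17: y in {0,1}, choose 0; 0->0 ok
  pos 18: y in {0,1}, choose 1; 0->1 ok
  pos 19: x in {2}, choose 2; 1->2 ok
  pos 20: x in {2}, choose 2; 2->2 ok
  pos 21: x in {2}, choose 2; 2->2 ok
  pos 22: y in {0,1}, choose 0; 2->0 ok
  pos 23: y in {0,1}, choose 0; 0->0 ok

0,0,1,2,0,1,1,2,2,0,1,2,2,2,2,0,0,0,1,2,2,2,0,0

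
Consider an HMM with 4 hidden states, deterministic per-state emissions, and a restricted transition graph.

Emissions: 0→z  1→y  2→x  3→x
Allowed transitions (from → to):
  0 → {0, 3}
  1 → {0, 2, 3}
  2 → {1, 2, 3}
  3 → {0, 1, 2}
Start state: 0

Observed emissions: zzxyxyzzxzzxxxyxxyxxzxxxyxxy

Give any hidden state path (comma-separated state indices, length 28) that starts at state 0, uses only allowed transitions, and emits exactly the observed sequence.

0,0,3,1,2,1,0,0,3,0,0,3,2,2,1,2,3,1,2,3,0,3,2,2,1,2,3,1

  [0] z  {0}  => 0  start
  [1] z  {0}  => 0  0->0 ok
  [2] x  {2,3}  => 3  0->3 ok
  [3] y  {1}  => 1  3->1 ok
  [4] x  {2,3}  => 2  1->2 ok
  [5] y  {1}  => 1  2->1 ok
  [6] z  {0}  => 0  1->0 ok
  [7] z  {0}  => 0  0->0 ok
  [8] x  {2,3}  => 3  0->3 ok
  [9] z  {0}  => 0  3->0 ok
  [10] z  {0}  => 0  0->0 ok
  [11] x  {2,3}  => 3  0->3 ok
  [12] x  {2,3}  => 2  3->2 ok
  [13] x  {2,3}  => 2  2->2 ok
  [14] y  {1}  => 1  2->1 ok
  [15] x  {2,3}  => 2  1->2 ok
  [16] x  {2,3}  => 3  2->3 ok
  [17] y  {1}  => 1  3->1 ok
  [18] x  {2,3}  => 2  1->2 ok
  [19] x  {2,3}  => 3  2->3 ok
  [20] z  {0}  => 0  3->0 ok
  [21] x  {2,3}  => 3  0->3 ok
  [22] x  {2,3}  => 2  3->2 ok
  [23] x  {2,3}  => 2  2->2 ok
  [24] y  {1}  => 1  2->1 ok
  [25] x  {2,3}  => 2  1->2 ok
  [26] x  {2,3}  => 3  2->3 ok
  [27] y  {1}  => 1  3->1 ok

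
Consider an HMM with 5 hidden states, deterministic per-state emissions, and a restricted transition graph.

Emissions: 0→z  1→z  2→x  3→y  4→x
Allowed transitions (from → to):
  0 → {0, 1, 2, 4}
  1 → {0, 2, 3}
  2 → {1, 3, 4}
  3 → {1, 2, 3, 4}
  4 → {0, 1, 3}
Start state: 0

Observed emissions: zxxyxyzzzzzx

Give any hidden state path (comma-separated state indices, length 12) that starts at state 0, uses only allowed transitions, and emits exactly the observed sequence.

  t0 'z' -> {0,1}, take 0 (start)
  t1 'x' -> {2,4}, take 2 (0->2 ok)
  t2 'x' -> {2,4}, take 4 (2->4 ok)
  t3 'y' -> {3}, take 3 (4->3 ok)
  t4 'x' -> {2,4}, take 2 (3->2 ok)
  t5 'y' -> {3}, take 3 (2->3 ok)
  t6 'z' -> {0,1}, take 1 (3->1 ok)
  t7 'z' -> {0,1}, take 0 (1->0 ok)
  t8 'z' -> {0,1}, take 1 (0->1 ok)
  t9 'z' -> {0,1}, take 0 (1->0 ok)
  t10 'z' -> {0,1}, take 0 (0->0 ok)
  t11 'x' -> {2,4}, take 4 (0->4 ok)

0,2,4,3,2,3,1,0,1,0,0,4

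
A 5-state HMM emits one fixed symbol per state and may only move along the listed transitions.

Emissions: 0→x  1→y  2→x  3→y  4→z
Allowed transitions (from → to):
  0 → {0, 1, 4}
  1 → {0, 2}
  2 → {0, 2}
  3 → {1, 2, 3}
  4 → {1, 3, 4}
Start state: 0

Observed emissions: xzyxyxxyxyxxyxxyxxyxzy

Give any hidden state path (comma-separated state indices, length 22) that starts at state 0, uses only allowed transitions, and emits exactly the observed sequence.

  [0] x  {0,2}  => 0  start
  [1] z  {4}  => 4  0->4 ok
  [2] y  {1,3}  => 1  4->1 ok
  [3] x  {0,2}  => 0  1->0 ok
  [4] y  {1,3}  => 1  0->1 ok
  [5] x  {0,2}  => 2  1->2 ok
  [6] x  {0,2}  => 0  2->0 ok
  [7] y  {1,3}  => 1  0->1 ok
  [8] x  {0,2}  => 0  1->0 ok
  [9] y  {1,3}  => 1  0->1 ok
  [10] x  {0,2}  => 2  1->2 ok
  [11] x  {0,2}  => 0  2->0 ok
  [12] y  {1,3}  => 1  0->1 ok
  [13] x  {0,2}  => 0  1->0 ok
  [14] x  {0,2}  => 0  0->0 ok
  [15] y  {1,3}  => 1  0->1 ok
  [16] x  {0,2}  => 2  1->2 ok
  [17] x  {0,2}  => 0  2->0 ok
  [18] y  {1,3}  => 1  0->1 ok
  [19] x  {0,2}  => 0  1->0 ok
  [20] z  {4}  => 4  0->4 ok
  [21] y  {1,3}  => 3  4->3 ok

0,4,1,0,1,2,0,1,0,1,2,0,1,0,0,1,2,0,1,0,4,3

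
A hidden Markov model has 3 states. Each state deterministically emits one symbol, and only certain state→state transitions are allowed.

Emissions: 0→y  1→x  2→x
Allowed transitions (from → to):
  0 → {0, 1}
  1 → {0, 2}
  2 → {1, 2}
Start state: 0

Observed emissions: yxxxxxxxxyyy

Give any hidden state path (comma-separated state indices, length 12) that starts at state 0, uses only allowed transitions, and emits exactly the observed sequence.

0,1,2,1,2,2,2,2,1,0,0,0

  t0 'y' -> {0}, take 0 (start)
  t1 'x' -> {1,2}, take 1 (0->1 ok)
  t2 'x' -> {1,2}, take 2 (1->2 ok)
  t3 'x' -> {1,2}, take 1 (2->1 ok)
  t4 'x' -> {1,2}, take 2 (1->2 ok)
  t5 'x' -> {1,2}, take 2 (2->2 ok)
  t6 'x' -> {1,2}, take 2 (2->2 ok)
  t7 'x' -> {1,2}, take 2 (2->2 ok)
  t8 'x' -> {1,2}, take 1 (2->1 ok)
  t9 'y' -> {0}, take 0 (1->0 ok)
  t10 'y' -> {0}, take 0 (0->0 ok)
  t11 'y' -> {0}, take 0 (0->0 ok)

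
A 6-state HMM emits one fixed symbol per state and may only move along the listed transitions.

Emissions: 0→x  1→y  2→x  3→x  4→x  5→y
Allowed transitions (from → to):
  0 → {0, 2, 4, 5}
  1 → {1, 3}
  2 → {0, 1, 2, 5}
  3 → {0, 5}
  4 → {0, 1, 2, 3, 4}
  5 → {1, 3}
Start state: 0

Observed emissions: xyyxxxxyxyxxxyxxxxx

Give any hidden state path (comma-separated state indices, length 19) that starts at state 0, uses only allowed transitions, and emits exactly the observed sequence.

0,5,1,3,0,4,0,5,3,5,3,0,4,1,3,0,4,0,4

  t0 'x' -> {0,2,3,4}, take 0 (start)
  t1 'y' -> {1,5}, take 5 (0->5 ok)
  t2 'y' -> {1,5}, take 1 (5->1 ok)
  t3 'x' -> {0,2,3,4}, take 3 (1->3 ok)
  t4 'x' -> {0,2,3,4}, take 0 (3->0 ok)
  t5 'x' -> {0,2,3,4}, take 4 (0->4 ok)
  t6 'x' -> {0,2,3,4}, take 0 (4->0 ok)
  t7 'y' -> {1,5}, take 5 (0->5 ok)
  t8 'x' -> {0,2,3,4}, take 3 (5->3 ok)
  t9 'y' -> {1,5}, take 5 (3->5 ok)
  t10 'x' -> {0,2,3,4}, take 3 (5->3 ok)
  t11 'x' -> {0,2,3,4}, take 0 (3->0 ok)
  t12 'x' -> {0,2,3,4}, take 4 (0->4 ok)
  t13 'y' -> {1,5}, take 1 (4->1 ok)
  t14 'x' -> {0,2,3,4}, take 3 (1->3 ok)
  t15 'x' -> {0,2,3,4}, take 0 (3->0 ok)
  t16 'x' -> {0,2,3,4}, take 4 (0->4 ok)
  t17 'x' -> {0,2,3,4}, take 0 (4->0 ok)
  t18 'x' -> {0,2,3,4}, take 4 (0->4 ok)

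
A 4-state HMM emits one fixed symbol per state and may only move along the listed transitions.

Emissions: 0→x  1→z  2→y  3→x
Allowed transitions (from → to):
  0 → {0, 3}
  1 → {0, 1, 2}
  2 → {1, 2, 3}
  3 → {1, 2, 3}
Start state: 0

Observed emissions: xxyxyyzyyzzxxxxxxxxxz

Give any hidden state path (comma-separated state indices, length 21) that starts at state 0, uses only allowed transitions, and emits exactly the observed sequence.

  pos 0: x in {0,3}, choose 0; start
  pos 1: x in {0,3}, choose 3; 0->3 ok
  pos 2: y in {2}, choose 2; 3->2 ok
  pos 3: x in {0,3}, choose 3; 2->3 ok
  pos 4: y in {2}, choose 2; 3->2 ok
  pos 5: y in {2}, choose 2; 2->2 ok
  pos 6: z in {1}, choose 1; 2->1 ok
  pos 7: y in {2}, choose 2; 1->2 ok
  pos 8: y in {2}, choose 2; 2->2 ok
  pos 9: z in {1}, choose 1; 2->1 ok
  pos 10: z in {1}, choose 1; 1->1 ok
  pos 11: x in {0,3}, choose 0; 1->0 ok
  pos 12: x in {0,3}, choose 0; 0->0 ok
  pos 13: x in {0,3}, choose 0; 0->0 ok
  pos 14: x in {0,3}, choose 0; 0->0 ok
  pos 15: x in {0,3}, choose 0; 0->0 ok
  pos 16: x in {0,3}, choose 0; 0->0 ok
  pos 17: x in {0,3}, choose 3; 0->3 ok
  pos 18: x in {0,3}, choose 3; 3->3 ok
  pos 19: x in {0,3}, choose 3; 3->3 ok
  pos 20: z in {1}, choose 1; 3->1 ok

0,3,2,3,2,2,1,2,2,1,1,0,0,0,0,0,0,3,3,3,1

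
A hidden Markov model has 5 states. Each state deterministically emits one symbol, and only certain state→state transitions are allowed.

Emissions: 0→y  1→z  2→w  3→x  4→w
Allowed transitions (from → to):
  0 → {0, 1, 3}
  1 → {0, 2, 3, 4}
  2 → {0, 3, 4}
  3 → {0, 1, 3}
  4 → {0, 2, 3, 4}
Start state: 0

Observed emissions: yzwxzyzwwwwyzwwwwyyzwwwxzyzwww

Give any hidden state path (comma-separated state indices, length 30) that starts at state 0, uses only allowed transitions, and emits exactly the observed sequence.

0,1,2,3,1,0,1,2,4,4,4,0,1,4,4,4,4,0,0,1,4,4,4,3,1,0,1,4,4,2

  [0] y  {0}  => 0  start
  [1] z  {1}  => 1  0->1 ok
  [2] w  {2,4}  => 2  1->2 ok
  [3] x  {3}  => 3  2->3 ok
  [4] z  {1}  => 1  3->1 ok
  [5] y  {0}  => 0  1->0 ok
  [6] z  {1}  => 1  0->1 ok
  [7] w  {2,4}  => 2  1->2 ok
  [8] w  {2,4}  => 4  2->4 ok
  [9] w  {2,4}  => 4  4->4 ok
  [10] w  {2,4}  => 4  4->4 ok
  [11] y  {0}  => 0  4->0 ok
  [12] z  {1}  => 1  0->1 ok
  [13] w  {2,4}  => 4  1->4 ok
  [14] w  {2,4}  => 4  4->4 ok
  [15] w  {2,4}  => 4  4->4 ok
  [16] w  {2,4}  => 4  4->4 ok
  [17] y  {0}  => 0  4->0 ok
  [18] y  {0}  => 0  0->0 ok
  [19] z  {1}  => 1  0->1 ok
  [20] w  {2,4}  => 4  1->4 ok
  [21] w  {2,4}  => 4  4->4 ok
  [22] w  {2,4}  => 4  4->4 ok
  [23] x  {3}  => 3  4->3 ok
  [24] z  {1}  => 1  3->1 ok
  [25] y  {0}  => 0  1->0 ok
  [26] z  {1}  => 1  0->1 ok
  [27] w  {2,4}  => 4  1->4 ok
  [28] w  {2,4}  => 4  4->4 ok
  [29] w  {2,4}  => 2  4->2 ok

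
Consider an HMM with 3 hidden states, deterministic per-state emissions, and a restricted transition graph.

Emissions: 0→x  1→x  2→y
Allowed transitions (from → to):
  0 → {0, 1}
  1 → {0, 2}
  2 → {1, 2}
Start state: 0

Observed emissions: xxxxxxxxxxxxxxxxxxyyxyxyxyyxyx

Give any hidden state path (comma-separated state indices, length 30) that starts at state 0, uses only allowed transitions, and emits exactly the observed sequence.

  [0] x  {0,1}  => 0  start
  [1] x  {0,1}  => 0  0->0 ok
  [2] x  {0,1}  => 0  0->0 ok
  [3] x  {0,1}  => 0  0->0 ok
  [4] x  {0,1}  => 0  0->0 ok
  [5] x  {0,1}  => 0  0->0 ok
  [6] x  {0,1}  => 0  0->0 ok
  [7] x  {0,1}  => 0  0->0 ok
  [8] x  {0,1}  => 1  0->1 ok
  [9] x  {0,1}  => 0  1->0 ok
  [10] x  {0,1}  => 0  0->0 ok
  [11] x  {0,1}  => 1  0->1 ok
  [12] x  {0,1}  => 0  1->0 ok
  [13] x  {0,1}  => 0  0->0 ok
  [14] x  {0,1}  => 0  0->0 ok
  [15] x  {0,1}  => 1  0->1 ok
  [16] x  {0,1}  => 0  1->0 ok
  [17] x  {0,1}  => 1  0->1 ok
  [18] y  {2}  => 2  1->2 ok
  [19] y  {2}  => 2  2->2 ok
  [20] x  {0,1}  => 1  2->1 ok
  [21] y  {2}  => 2  1->2 ok
  [22] x  {0,1}  => 1  2->1 ok
  [23] y  {2}  => 2  1->2 ok
  [24] x  {0,1}  => 1  2->1 ok
  [25] y  {2}  => 2  1->2 ok
  [26] y  {2}  => 2  2->2 ok
  [27] x  {0,1}  => 1  2->1 ok
  [28] y  {2}  => 2  1->2 ok
  [29] x  {0,1}  => 1  2->1 ok

0,0,0,0,0,0,0,0,1,0,0,1,0,0,0,1,0,1,2,2,1,2,1,2,1,2,2,1,2,1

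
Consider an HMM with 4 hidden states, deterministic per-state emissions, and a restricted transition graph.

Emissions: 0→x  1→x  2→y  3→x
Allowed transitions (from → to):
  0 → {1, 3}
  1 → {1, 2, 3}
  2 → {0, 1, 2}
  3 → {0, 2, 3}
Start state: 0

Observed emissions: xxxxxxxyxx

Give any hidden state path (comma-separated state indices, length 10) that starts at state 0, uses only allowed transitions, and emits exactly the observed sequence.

  t0 'x' -> {0,1,3}, take 0 (start)
  t1 'x' -> {0,1,3}, take 3 (0->3 ok)
  t2 'x' -> {0,1,3}, take 3 (3->3 ok)
  t3 'x' -> {0,1,3}, take 0 (3->0 ok)
  t4 'x' -> {0,1,3}, take 1 (0->1 ok)
  t5 'x' -> {0,1,3}, take 3 (1->3 ok)
  t6 'x' -> {0,1,3}, take 3 (3->3 ok)
  t7 'y' -> {2}, take 2 (3->2 ok)
  t8 'x' -> {0,1,3}, take 0 (2->0 ok)
  t9 'x' -> {0,1,3}, take 1 (0->1 ok)

0,3,3,0,1,3,3,2,0,1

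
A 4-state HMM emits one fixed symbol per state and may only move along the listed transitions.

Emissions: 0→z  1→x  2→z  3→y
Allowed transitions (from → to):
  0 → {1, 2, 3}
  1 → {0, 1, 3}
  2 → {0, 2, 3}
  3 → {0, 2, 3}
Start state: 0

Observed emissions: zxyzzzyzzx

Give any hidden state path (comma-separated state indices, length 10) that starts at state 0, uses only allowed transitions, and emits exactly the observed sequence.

0,1,3,2,2,0,3,2,0,1

  pos 0: z in {0,2}, choose 0; start
  pos 1: x in {1}, choose 1; 0->1 ok
  pos 2: y in {3}, choose 3; 1->3 ok
  pos 3: z in {0,2}, choose 2; 3->2 ok
  pos 4: z in {0,2}, choose 2; 2->2 ok
  pos 5: z in {0,2}, choose 0; 2->0 ok
  pos 6: y in {3}, choose 3; 0->3 ok
  pos 7: z in {0,2}, choose 2; 3->2 ok
  pos 8: z in {0,2}, choose 0; 2->0 ok
  pos 9: x in {1}, choose 1; 0->1 ok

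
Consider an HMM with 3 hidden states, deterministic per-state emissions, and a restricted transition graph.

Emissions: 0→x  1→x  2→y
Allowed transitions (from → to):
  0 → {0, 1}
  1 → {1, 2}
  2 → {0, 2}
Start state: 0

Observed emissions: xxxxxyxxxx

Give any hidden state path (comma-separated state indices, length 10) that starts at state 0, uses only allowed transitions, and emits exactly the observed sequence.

  0: obs=x cand={0,1} pick 0 [start]
  1: obs=x cand={0,1} pick 0 [0->0 ok]
  2: obs=x cand={0,1} pick 0 [0->0 ok]
  3: obs=x cand={0,1} pick 0 [0->0 ok]
  4: obs=x cand={0,1} pick 1 [0->1 ok]
  5: obs=y cand={2} pick 2 [1->2 ok]
  6: obs=x cand={0,1} pick 0 [2->0 ok]
  7: obs=x cand={0,1} pick 1 [0->1 ok]
  8: obs=x cand={0,1} pick 1 [1->1 ok]
  9: obs=x cand={0,1} pick 1 [1->1 ok]

0,0,0,0,1,2,0,1,1,1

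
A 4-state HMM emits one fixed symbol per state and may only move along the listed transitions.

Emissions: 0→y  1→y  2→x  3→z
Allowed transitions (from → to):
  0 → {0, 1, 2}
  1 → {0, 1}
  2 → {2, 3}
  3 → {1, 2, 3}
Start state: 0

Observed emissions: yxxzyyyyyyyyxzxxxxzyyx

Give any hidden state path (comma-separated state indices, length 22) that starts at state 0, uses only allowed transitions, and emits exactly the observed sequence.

  t0 'y' -> {0,1}, take 0 (start)
  t1 'x' -> {2}, take 2 (0->2 ok)
  t2 'x' -> {2}, take 2 (2->2 ok)
  t3 'z' -> {3}, take 3 (2->3 ok)
  t4 'y' -> {0,1}, take 1 (3->1 ok)
  t5 'y' -> {0,1}, take 1 (1->1 ok)
  t6 'y' -> {0,1}, take 1 (1->1 ok)
  t7 'y' -> {0,1}, take 1 (1->1 ok)
  t8 'y' -> {0,1}, take 0 (1->0 ok)
  t9 'y' -> {0,1}, take 1 (0->1 ok)
  t10 'y' -> {0,1}, take 0 (1->0 ok)
  t11 'y' -> {0,1}, take 0 (0->0 ok)
  t12 'x' -> {2}, take 2 (0->2 ok)
  t13 'z' -> {3}, take 3 (2->3 ok)
  t14 'x' -> {2}, take 2 (3->2 ok)
  t15 'x' -> {2}, take 2 (2->2 ok)
  t16 'x' -> {2}, take 2 (2->2 ok)
  t17 'x' -> {2}, take 2 (2->2 ok)
  t18 'z' -> {3}, take 3 (2->3 ok)
  t19 'y' -> {0,1}, take 1 (3->1 ok)
  t20 'y' -> {0,1}, take 0 (1->0 ok)
  t21 'x' -> {2}, take 2 (0->2 ok)

0,2,2,3,1,1,1,1,0,1,0,0,2,3,2,2,2,2,3,1,0,2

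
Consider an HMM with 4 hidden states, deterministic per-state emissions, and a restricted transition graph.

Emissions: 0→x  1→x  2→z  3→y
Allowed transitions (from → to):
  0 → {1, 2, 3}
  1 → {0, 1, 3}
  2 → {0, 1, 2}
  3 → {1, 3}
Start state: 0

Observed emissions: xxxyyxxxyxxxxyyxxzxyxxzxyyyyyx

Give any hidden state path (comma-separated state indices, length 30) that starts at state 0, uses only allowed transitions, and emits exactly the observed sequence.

0,1,1,3,3,1,1,0,3,1,1,1,0,3,3,1,0,2,1,3,1,0,2,0,3,3,3,3,3,1

  pos 0: x in {0,1}, choose 0; start
  pos 1: x in {0,1}, choose 1; 0->1 ok
  pos 2: x in {0,1}, choose 1; 1->1 ok
  pos 3: y in {3}, choose 3; 1->3 ok
  pos 4: y in {3}, choose 3; 3->3 ok
  pos 5: x in {0,1}, choose 1; 3->1 ok
  pos 6: x in {0,1}, choose 1; 1->1 ok
  pos 7: x in {0,1}, choose 0; 1->0 ok
  pos 8: y in {3}, choose 3; 0->3 ok
  pos 9: x in {0,1}, choose 1; 3->1 ok
  pos 10: x in {0,1}, choose 1; 1->1 ok
  pos 11: x in {0,1}, choose 1; 1->1 ok
  pos 12: x in {0,1}, choose 0; 1->0 ok
  pos 13: y in {3}, choose 3; 0->3 ok
  pos 14: y in {3}, choose 3; 3->3 ok
  pos 15: x in {0,1}, choose 1; 3->1 ok
  pos 16: x in {0,1}, choose 0; 1->0 ok
  pos 17: z in {2}, choose 2; 0->2 ok
  pos 18: x in {0,1}, choose 1; 2->1 ok
  pos 19: y in {3}, choose 3; 1->3 ok
  pos 20: x in {0,1}, choose 1; 3->1 ok
  pos 21: x in {0,1}, choose 0; 1->0 ok
  pos 22: z in {2}, choose 2; 0->2 ok
  pos 23: x in {0,1}, choose 0; 2->0 ok
  pos 24: y in {3}, choose 3; 0->3 ok
  pos 25: y in {3}, choose 3; 3->3 ok
  pos 26: y in {3}, choose 3; 3->3 ok
  pos 27: y in {3}, choose 3; 3->3 ok
  pos 28: y in {3}, choose 3; 3->3 ok
  pos 29: x in {0,1}, choose 1; 3->1 ok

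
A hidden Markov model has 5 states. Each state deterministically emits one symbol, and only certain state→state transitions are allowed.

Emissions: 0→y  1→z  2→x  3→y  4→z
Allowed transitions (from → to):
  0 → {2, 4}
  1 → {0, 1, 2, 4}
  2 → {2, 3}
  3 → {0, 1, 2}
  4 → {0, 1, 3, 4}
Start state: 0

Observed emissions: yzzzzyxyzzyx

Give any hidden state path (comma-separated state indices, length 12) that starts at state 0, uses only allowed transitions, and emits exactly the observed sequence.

0,4,1,4,1,0,2,3,1,1,0,2

  0: obs=y cand={0,3} pick 0 [start]
  1: obs=z cand={1,4} pick 4 [0->4 ok]
  2: obs=z cand={1,4} pick 1 [4->1 ok]
  3: obs=z cand={1,4} pick 4 [1->4 ok]
  4: obs=z cand={1,4} pick 1 [4->1 ok]
  5: obs=y cand={0,3} pick 0 [1->0 ok]
  6: obs=x cand={2} pick 2 [0->2 ok]
  7: obs=y cand={0,3} pick 3 [2->3 ok]
  8: obs=z cand={1,4} pick 1 [3->1 ok]
  9: obs=z cand={1,4} pick 1 [1->1 ok]
  10: obs=y cand={0,3} pick 0 [1->0 ok]
  11: obs=x cand={2} pick 2 [0->2 ok]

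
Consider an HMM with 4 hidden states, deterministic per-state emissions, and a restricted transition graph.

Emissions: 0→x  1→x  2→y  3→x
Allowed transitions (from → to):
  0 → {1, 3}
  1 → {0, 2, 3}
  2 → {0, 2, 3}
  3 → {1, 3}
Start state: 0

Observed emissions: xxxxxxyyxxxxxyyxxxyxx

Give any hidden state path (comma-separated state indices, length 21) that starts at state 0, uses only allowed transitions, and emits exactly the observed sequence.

0,3,3,3,3,1,2,2,3,3,1,3,1,2,2,0,3,1,2,3,3

  t0 'x' -> {0,1,3}, take 0 (start)
  t1 'x' -> {0,1,3}, take 3 (0->3 ok)
  t2 'x' -> {0,1,3}, take 3 (3->3 ok)
  t3 'x' -> {0,1,3}, take 3 (3->3 ok)
  t4 'x' -> {0,1,3}, take 3 (3->3 ok)
  t5 'x' -> {0,1,3}, take 1 (3->1 ok)
  t6 'y' -> {2}, take 2 (1->2 ok)
  t7 'y' -> {2}, take 2 (2->2 ok)
  t8 'x' -> {0,1,3}, take 3 (2->3 ok)
  t9 'x' -> {0,1,3}, take 3 (3->3 ok)
  t10 'x' -> {0,1,3}, take 1 (3->1 ok)
  t11 'x' -> {0,1,3}, take 3 (1->3 ok)
  t12 'x' -> {0,1,3}, take 1 (3->1 ok)
  t13 'y' -> {2}, take 2 (1->2 ok)
  t14 'y' -> {2}, take 2 (2->2 ok)
  t15 'x' -> {0,1,3}, take 0 (2->0 ok)
  t16 'x' -> {0,1,3}, take 3 (0->3 ok)
  t17 'x' -> {0,1,3}, take 1 (3->1 ok)
  t18 'y' -> {2}, take 2 (1->2 ok)
  t19 'x' -> {0,1,3}, take 3 (2->3 ok)
  t20 'x' -> {0,1,3}, take 3 (3->3 ok)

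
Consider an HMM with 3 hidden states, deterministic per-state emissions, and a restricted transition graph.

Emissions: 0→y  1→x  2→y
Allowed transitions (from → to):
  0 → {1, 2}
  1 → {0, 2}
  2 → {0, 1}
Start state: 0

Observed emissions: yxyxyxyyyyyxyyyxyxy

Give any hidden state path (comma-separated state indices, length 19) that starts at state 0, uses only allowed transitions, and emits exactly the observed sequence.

  t0 'y' -> {0,2}, take 0 (start)
  t1 'x' -> {1}, take 1 (0->1 ok)
  t2 'y' -> {0,2}, take 0 (1->0 ok)
  t3 'x' -> {1}, take 1 (0->1 ok)
  t4 'y' -> {0,2}, take 0 (1->0 ok)
  t5 'x' -> {1}, take 1 (0->1 ok)
  t6 'y' -> {0,2}, take 2 (1->2 ok)
  t7 'y' -> {0,2}, take 0 (2->0 ok)
  t8 'y' -> {0,2}, take 2 (0->2 ok)
  t9 'y' -> {0,2}, take 0 (2->0 ok)
  t10 'y' -> {0,2}, take 2 (0->2 ok)
  t11 'x' -> {1}, take 1 (2->1 ok)
  t12 'y' -> {0,2}, take 2 (1->2 ok)
  t13 'y' -> {0,2}, take 0 (2->0 ok)
  t14 'y' -> {0,2}, take 2 (0->2 ok)
  t15 'x' -> {1}, take 1 (2->1 ok)
  t16 'y' -> {0,2}, take 2 (1->2 ok)
  t17 'x' -> {1}, take 1 (2->1 ok)
  t18 'y' -> {0,2}, take 0 (1->0 ok)

0,1,0,1,0,1,2,0,2,0,2,1,2,0,2,1,2,1,0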